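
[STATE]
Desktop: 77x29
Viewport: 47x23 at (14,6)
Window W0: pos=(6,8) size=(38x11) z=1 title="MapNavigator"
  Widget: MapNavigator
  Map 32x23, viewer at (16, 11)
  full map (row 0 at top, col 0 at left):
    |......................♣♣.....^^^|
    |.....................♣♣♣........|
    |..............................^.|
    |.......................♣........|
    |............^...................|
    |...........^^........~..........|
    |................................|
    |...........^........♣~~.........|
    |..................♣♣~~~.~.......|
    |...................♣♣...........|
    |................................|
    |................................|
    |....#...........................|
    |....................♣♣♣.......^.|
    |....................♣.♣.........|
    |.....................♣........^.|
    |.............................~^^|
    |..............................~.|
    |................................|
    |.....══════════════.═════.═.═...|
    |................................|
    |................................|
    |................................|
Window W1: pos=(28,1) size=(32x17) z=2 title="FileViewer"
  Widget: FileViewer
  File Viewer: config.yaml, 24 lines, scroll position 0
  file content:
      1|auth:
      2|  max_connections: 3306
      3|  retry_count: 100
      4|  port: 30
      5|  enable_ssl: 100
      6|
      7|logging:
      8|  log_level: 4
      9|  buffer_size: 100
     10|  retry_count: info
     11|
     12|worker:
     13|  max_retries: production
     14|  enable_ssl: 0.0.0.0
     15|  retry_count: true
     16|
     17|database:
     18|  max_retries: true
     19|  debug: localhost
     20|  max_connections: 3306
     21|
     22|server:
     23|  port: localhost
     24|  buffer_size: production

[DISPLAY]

              ┃  retry_count: 100           ░┃ 
              ┃  port: 30                   ░┃ 
━━━━━━━━━━━━━━┃  enable_ssl: 100            ░┃ 
igator        ┃                             ░┃ 
──────────────┃logging:                     ░┃ 
.............♣┃  log_level: 4               ░┃ 
..............┃  buffer_size: 100           ░┃ 
..............┃  retry_count: info          ░┃ 
...........@..┃                             ░┃ 
..............┃worker:                      ░┃ 
..............┃  max_retries: production    ▼┃ 
..............┗━━━━━━━━━━━━━━━━━━━━━━━━━━━━━━┛ 
━━━━━━━━━━━━━━━━━━━━━━━━━━━━━┛                 
                                               
                                               
                                               
                                               
                                               
                                               
                                               
                                               
                                               
                                               


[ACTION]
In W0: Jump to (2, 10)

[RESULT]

              ┃  retry_count: 100           ░┃ 
              ┃  port: 30                   ░┃ 
━━━━━━━━━━━━━━┃  enable_ssl: 100            ░┃ 
igator        ┃                             ░┃ 
──────────────┃logging:                     ░┃ 
         .....┃  log_level: 4               ░┃ 
         .....┃  buffer_size: 100           ░┃ 
         .....┃  retry_count: info          ░┃ 
         ..@..┃                             ░┃ 
         .....┃worker:                      ░┃ 
         ....#┃  max_retries: production    ▼┃ 
         .....┗━━━━━━━━━━━━━━━━━━━━━━━━━━━━━━┛ 
━━━━━━━━━━━━━━━━━━━━━━━━━━━━━┛                 
                                               
                                               
                                               
                                               
                                               
                                               
                                               
                                               
                                               
                                               


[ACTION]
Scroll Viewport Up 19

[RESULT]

                                               
              ┏━━━━━━━━━━━━━━━━━━━━━━━━━━━━━━┓ 
              ┃ FileViewer                   ┃ 
              ┠──────────────────────────────┨ 
              ┃auth:                        ▲┃ 
              ┃  max_connections: 3306      █┃ 
              ┃  retry_count: 100           ░┃ 
              ┃  port: 30                   ░┃ 
━━━━━━━━━━━━━━┃  enable_ssl: 100            ░┃ 
igator        ┃                             ░┃ 
──────────────┃logging:                     ░┃ 
         .....┃  log_level: 4               ░┃ 
         .....┃  buffer_size: 100           ░┃ 
         .....┃  retry_count: info          ░┃ 
         ..@..┃                             ░┃ 
         .....┃worker:                      ░┃ 
         ....#┃  max_retries: production    ▼┃ 
         .....┗━━━━━━━━━━━━━━━━━━━━━━━━━━━━━━┛ 
━━━━━━━━━━━━━━━━━━━━━━━━━━━━━┛                 
                                               
                                               
                                               
                                               


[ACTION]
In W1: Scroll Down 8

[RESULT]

                                               
              ┏━━━━━━━━━━━━━━━━━━━━━━━━━━━━━━┓ 
              ┃ FileViewer                   ┃ 
              ┠──────────────────────────────┨ 
              ┃  buffer_size: 100           ▲┃ 
              ┃  retry_count: info          ░┃ 
              ┃                             ░┃ 
              ┃worker:                      ░┃ 
━━━━━━━━━━━━━━┃  max_retries: production    ░┃ 
igator        ┃  enable_ssl: 0.0.0.0        ░┃ 
──────────────┃  retry_count: true          ░┃ 
         .....┃                             ░┃ 
         .....┃database:                    ░┃ 
         .....┃  max_retries: true          █┃ 
         ..@..┃  debug: localhost           ░┃ 
         .....┃  max_connections: 3306      ░┃ 
         ....#┃                             ▼┃ 
         .....┗━━━━━━━━━━━━━━━━━━━━━━━━━━━━━━┛ 
━━━━━━━━━━━━━━━━━━━━━━━━━━━━━┛                 
                                               
                                               
                                               
                                               


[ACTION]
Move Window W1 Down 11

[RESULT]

                                               
                                               
                                               
                                               
                                               
                                               
                                               
                                               
━━━━━━━━━━━━━━━━━━━━━━━━━━━━━┓                 
igator                       ┃                 
─────────────────────────────┨                 
         ...........^........┃                 
         .....┏━━━━━━━━━━━━━━━━━━━━━━━━━━━━━━┓ 
         .....┃ FileViewer                   ┃ 
         ..@..┠──────────────────────────────┨ 
         .....┃  buffer_size: 100           ▲┃ 
         ....#┃  retry_count: info          ░┃ 
         .....┃                             ░┃ 
━━━━━━━━━━━━━━┃worker:                      ░┃ 
              ┃  max_retries: production    ░┃ 
              ┃  enable_ssl: 0.0.0.0        ░┃ 
              ┃  retry_count: true          ░┃ 
              ┃                             ░┃ 


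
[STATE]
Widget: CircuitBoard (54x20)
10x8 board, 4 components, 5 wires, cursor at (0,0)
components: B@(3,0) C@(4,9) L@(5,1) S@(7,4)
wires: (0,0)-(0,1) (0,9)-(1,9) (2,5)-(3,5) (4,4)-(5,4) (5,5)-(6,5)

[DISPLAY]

   0 1 2 3 4 5 6 7 8 9                                
0  [.]─ ·                               ·             
                                        │             
1                                       ·             
                                                      
2                       ·                             
                        │                             
3   B                   ·                             
                                                      
4                   ·                   C             
                    │                                 
5       L           ·   ·                             
                        │                             
6                       ·                             
                                                      
7                   S                                 
Cursor: (0,0)                                         
                                                      
                                                      
                                                      


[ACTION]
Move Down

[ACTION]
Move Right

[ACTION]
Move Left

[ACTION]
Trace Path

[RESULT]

   0 1 2 3 4 5 6 7 8 9                                
0   · ─ ·                               ·             
                                        │             
1  [.]                                  ·             
                                                      
2                       ·                             
                        │                             
3   B                   ·                             
                                                      
4                   ·                   C             
                    │                                 
5       L           ·   ·                             
                        │                             
6                       ·                             
                                                      
7                   S                                 
Cursor: (1,0)  Trace: No connections                  
                                                      
                                                      
                                                      


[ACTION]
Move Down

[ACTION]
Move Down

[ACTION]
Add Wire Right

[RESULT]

   0 1 2 3 4 5 6 7 8 9                                
0   · ─ ·                               ·             
                                        │             
1                                       ·             
                                                      
2                       ·                             
                        │                             
3  [B]─ ·               ·                             
                                                      
4                   ·                   C             
                    │                                 
5       L           ·   ·                             
                        │                             
6                       ·                             
                                                      
7                   S                                 
Cursor: (3,0)  Trace: No connections                  
                                                      
                                                      
                                                      


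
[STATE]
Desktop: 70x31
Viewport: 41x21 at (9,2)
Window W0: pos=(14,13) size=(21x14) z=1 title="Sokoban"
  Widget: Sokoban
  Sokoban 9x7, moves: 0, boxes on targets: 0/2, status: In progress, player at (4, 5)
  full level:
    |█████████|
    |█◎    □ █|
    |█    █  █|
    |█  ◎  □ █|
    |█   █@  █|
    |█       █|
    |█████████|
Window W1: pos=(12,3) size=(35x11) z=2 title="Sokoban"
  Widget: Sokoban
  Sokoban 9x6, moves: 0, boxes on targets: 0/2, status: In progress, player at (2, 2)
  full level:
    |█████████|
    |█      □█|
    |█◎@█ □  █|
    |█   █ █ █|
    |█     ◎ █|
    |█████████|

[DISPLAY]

                                         
   ┏━━━━━━━━━━━━━━━━━━━━━━━━━━━━━━━━━┓   
   ┃ Sokoban                         ┃   
   ┠─────────────────────────────────┨   
   ┃█████████                        ┃   
   ┃█      □█                        ┃   
   ┃█◎@█ □  █                        ┃   
   ┃█   █ █ █                        ┃   
   ┃█     ◎ █                        ┃   
   ┃█████████                        ┃   
   ┃Moves: 0  0/2                    ┃   
   ┗━━━━━━━━━━━━━━━━━━━━━━━━━━━━━━━━━┛   
     ┃ Sokoban           ┃               
     ┠───────────────────┨               
     ┃█████████          ┃               
     ┃█◎    □ █          ┃               
     ┃█    █  █          ┃               
     ┃█  ◎  □ █          ┃               
     ┃█   █@  █          ┃               
     ┃█       █          ┃               
     ┃█████████          ┃               


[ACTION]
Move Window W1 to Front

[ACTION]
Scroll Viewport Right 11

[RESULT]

                                         
━━━━━━━━━━━━━━━━━━━━━━━━━━┓              
n                         ┃              
──────────────────────────┨              
██                        ┃              
□█                        ┃              
 █                        ┃              
 █                        ┃              
 █                        ┃              
██                        ┃              
0  0/2                    ┃              
━━━━━━━━━━━━━━━━━━━━━━━━━━┛              
ban           ┃                          
──────────────┨                          
████          ┃                          
 □ █          ┃                          
█  █          ┃                          
 □ █          ┃                          
@  █          ┃                          
   █          ┃                          
████          ┃                          


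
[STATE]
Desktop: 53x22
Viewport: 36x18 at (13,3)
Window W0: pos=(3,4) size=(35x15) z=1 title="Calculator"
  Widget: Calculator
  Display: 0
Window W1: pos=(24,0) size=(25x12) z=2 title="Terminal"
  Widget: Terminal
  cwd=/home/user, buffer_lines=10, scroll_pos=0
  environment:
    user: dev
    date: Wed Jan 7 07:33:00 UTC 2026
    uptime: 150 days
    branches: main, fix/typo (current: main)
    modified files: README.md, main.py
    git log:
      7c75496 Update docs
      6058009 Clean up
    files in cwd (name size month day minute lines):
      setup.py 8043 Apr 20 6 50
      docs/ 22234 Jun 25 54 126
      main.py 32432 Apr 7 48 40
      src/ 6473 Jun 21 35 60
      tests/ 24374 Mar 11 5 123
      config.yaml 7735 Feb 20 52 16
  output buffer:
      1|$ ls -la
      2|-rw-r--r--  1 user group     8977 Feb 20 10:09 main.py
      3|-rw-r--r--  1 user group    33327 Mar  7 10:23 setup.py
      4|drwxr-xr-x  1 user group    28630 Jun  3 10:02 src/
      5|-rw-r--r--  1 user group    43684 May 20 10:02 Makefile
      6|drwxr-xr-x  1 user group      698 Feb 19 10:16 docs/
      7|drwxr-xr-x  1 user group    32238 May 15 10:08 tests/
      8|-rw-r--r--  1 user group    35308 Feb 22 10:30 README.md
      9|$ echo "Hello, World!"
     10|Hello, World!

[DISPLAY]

           ┃$ ls -la               ┃
━━━━━━━━━━━┃-rw-r--r--  1 user grou┃
or         ┃-rw-r--r--  1 user grou┃
───────────┃drwxr-xr-x  1 user grou┃
           ┃-rw-r--r--  1 user grou┃
───┬───┐   ┃drwxr-xr-x  1 user grou┃
 9 │ ÷ │   ┃drwxr-xr-x  1 user grou┃
───┼───┤   ┃-rw-r--r--  1 user grou┃
 6 │ × │   ┗━━━━━━━━━━━━━━━━━━━━━━━┛
───┼───┤                ┃           
 3 │ - │                ┃           
───┼───┤                ┃           
 = │ + │                ┃           
───┼───┤                ┃           
 MR│ M+│                ┃           
━━━━━━━━━━━━━━━━━━━━━━━━┛           
                                    
                                    


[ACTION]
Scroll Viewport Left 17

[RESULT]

                        ┃$ ls -la   
   ┏━━━━━━━━━━━━━━━━━━━━┃-rw-r--r-- 
   ┃ Calculator         ┃-rw-r--r-- 
   ┠────────────────────┃drwxr-xr-x 
   ┃                    ┃-rw-r--r-- 
   ┃┌───┬───┬───┬───┐   ┃drwxr-xr-x 
   ┃│ 7 │ 8 │ 9 │ ÷ │   ┃drwxr-xr-x 
   ┃├───┼───┼───┼───┤   ┃-rw-r--r-- 
   ┃│ 4 │ 5 │ 6 │ × │   ┗━━━━━━━━━━━
   ┃├───┼───┼───┼───┤               
   ┃│ 1 │ 2 │ 3 │ - │               
   ┃├───┼───┼───┼───┤               
   ┃│ 0 │ . │ = │ + │               
   ┃├───┼───┼───┼───┤               
   ┃│ C │ MC│ MR│ M+│               
   ┗━━━━━━━━━━━━━━━━━━━━━━━━━━━━━━━━
                                    
                                    


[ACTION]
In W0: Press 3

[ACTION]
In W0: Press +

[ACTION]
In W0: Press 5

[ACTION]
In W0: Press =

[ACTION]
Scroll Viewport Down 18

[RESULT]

   ┏━━━━━━━━━━━━━━━━━━━━┃-rw-r--r-- 
   ┃ Calculator         ┃-rw-r--r-- 
   ┠────────────────────┃drwxr-xr-x 
   ┃                    ┃-rw-r--r-- 
   ┃┌───┬───┬───┬───┐   ┃drwxr-xr-x 
   ┃│ 7 │ 8 │ 9 │ ÷ │   ┃drwxr-xr-x 
   ┃├───┼───┼───┼───┤   ┃-rw-r--r-- 
   ┃│ 4 │ 5 │ 6 │ × │   ┗━━━━━━━━━━━
   ┃├───┼───┼───┼───┤               
   ┃│ 1 │ 2 │ 3 │ - │               
   ┃├───┼───┼───┼───┤               
   ┃│ 0 │ . │ = │ + │               
   ┃├───┼───┼───┼───┤               
   ┃│ C │ MC│ MR│ M+│               
   ┗━━━━━━━━━━━━━━━━━━━━━━━━━━━━━━━━
                                    
                                    
                                    


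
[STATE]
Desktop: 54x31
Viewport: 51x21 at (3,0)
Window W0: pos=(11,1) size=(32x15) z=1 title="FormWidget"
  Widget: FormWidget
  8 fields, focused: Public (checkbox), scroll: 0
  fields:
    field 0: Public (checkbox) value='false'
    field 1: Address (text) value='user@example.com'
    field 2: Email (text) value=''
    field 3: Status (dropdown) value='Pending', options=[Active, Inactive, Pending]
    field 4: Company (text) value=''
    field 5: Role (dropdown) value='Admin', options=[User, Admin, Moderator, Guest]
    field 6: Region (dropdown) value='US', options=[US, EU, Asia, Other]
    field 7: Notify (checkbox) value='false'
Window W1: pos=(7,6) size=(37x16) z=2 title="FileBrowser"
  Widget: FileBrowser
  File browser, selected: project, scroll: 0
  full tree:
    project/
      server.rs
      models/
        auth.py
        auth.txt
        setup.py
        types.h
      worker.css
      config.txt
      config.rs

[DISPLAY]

                                                   
        ┏━━━━━━━━━━━━━━━━━━━━━━━━━━━━━━┓           
        ┃ FormWidget                   ┃           
        ┠──────────────────────────────┨           
        ┃> Public:     [ ]             ┃           
        ┃  Address:    [user@example.c]┃           
    ┏━━━━━━━━━━━━━━━━━━━━━━━━━━━━━━━━━━━┓          
    ┃ FileBrowser                       ┃          
    ┠───────────────────────────────────┨          
    ┃> [-] project/                     ┃          
    ┃    server.rs                      ┃          
    ┃    [+] models/                    ┃          
    ┃    worker.css                     ┃          
    ┃    config.txt                     ┃          
    ┃    config.rs                      ┃          
    ┃                                   ┃          
    ┃                                   ┃          
    ┃                                   ┃          
    ┃                                   ┃          
    ┃                                   ┃          
    ┃                                   ┃          


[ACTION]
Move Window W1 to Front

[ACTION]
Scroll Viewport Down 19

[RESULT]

    ┃    server.rs                      ┃          
    ┃    [+] models/                    ┃          
    ┃    worker.css                     ┃          
    ┃    config.txt                     ┃          
    ┃    config.rs                      ┃          
    ┃                                   ┃          
    ┃                                   ┃          
    ┃                                   ┃          
    ┃                                   ┃          
    ┃                                   ┃          
    ┃                                   ┃          
    ┗━━━━━━━━━━━━━━━━━━━━━━━━━━━━━━━━━━━┛          
                                                   
                                                   
                                                   
                                                   
                                                   
                                                   
                                                   
                                                   
                                                   


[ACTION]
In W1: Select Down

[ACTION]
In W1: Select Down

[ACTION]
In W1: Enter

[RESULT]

    ┃    server.rs                      ┃          
    ┃  > [-] models/                    ┃          
    ┃      auth.py                      ┃          
    ┃      auth.txt                     ┃          
    ┃      setup.py                     ┃          
    ┃      types.h                      ┃          
    ┃    worker.css                     ┃          
    ┃    config.txt                     ┃          
    ┃    config.rs                      ┃          
    ┃                                   ┃          
    ┃                                   ┃          
    ┗━━━━━━━━━━━━━━━━━━━━━━━━━━━━━━━━━━━┛          
                                                   
                                                   
                                                   
                                                   
                                                   
                                                   
                                                   
                                                   
                                                   


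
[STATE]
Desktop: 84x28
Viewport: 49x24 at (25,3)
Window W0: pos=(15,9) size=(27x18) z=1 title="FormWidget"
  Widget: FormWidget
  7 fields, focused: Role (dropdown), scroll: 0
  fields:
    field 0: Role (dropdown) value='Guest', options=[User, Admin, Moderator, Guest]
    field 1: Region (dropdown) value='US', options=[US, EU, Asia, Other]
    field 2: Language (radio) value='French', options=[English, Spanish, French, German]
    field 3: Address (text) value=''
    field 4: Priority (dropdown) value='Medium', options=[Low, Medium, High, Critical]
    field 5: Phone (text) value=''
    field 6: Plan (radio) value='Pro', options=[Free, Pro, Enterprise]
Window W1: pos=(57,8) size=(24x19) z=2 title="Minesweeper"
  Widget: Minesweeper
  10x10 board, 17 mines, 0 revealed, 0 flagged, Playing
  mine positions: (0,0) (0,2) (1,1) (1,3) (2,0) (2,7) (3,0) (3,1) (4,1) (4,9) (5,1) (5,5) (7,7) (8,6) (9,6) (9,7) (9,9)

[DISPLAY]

                                                 
                                                 
                                                 
                                                 
                                                 
                                ┏━━━━━━━━━━━━━━━━
━━━━━━━━━━━━━━━━┓               ┃ Minesweeper    
et              ┃               ┠────────────────
────────────────┨               ┃■■■■■■■■■■      
     [Guest   ▼]┃               ┃■■■■■■■■■■      
     [US      ▼]┃               ┃■■■■■■■■■■      
e:   ( ) English┃               ┃■■■■■■■■■■      
:    [         ]┃               ┃■■■■■■■■■■      
y:   [Medium  ▼]┃               ┃■■■■■■■■■■      
     [         ]┃               ┃■■■■■■■■■■      
     ( ) Free  (┃               ┃■■■■■■■■■■      
                ┃               ┃■■■■■■■■■■      
                ┃               ┃■■■■■■■■■■      
                ┃               ┃                
                ┃               ┃                
                ┃               ┃                
                ┃               ┃                
                ┃               ┃                
━━━━━━━━━━━━━━━━┛               ┗━━━━━━━━━━━━━━━━


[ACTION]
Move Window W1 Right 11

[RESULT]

                                                 
                                                 
                                                 
                                                 
                                                 
                                   ┏━━━━━━━━━━━━━
━━━━━━━━━━━━━━━━┓                  ┃ Minesweeper 
et              ┃                  ┠─────────────
────────────────┨                  ┃■■■■■■■■■■   
     [Guest   ▼]┃                  ┃■■■■■■■■■■   
     [US      ▼]┃                  ┃■■■■■■■■■■   
e:   ( ) English┃                  ┃■■■■■■■■■■   
:    [         ]┃                  ┃■■■■■■■■■■   
y:   [Medium  ▼]┃                  ┃■■■■■■■■■■   
     [         ]┃                  ┃■■■■■■■■■■   
     ( ) Free  (┃                  ┃■■■■■■■■■■   
                ┃                  ┃■■■■■■■■■■   
                ┃                  ┃■■■■■■■■■■   
                ┃                  ┃             
                ┃                  ┃             
                ┃                  ┃             
                ┃                  ┃             
                ┃                  ┃             
━━━━━━━━━━━━━━━━┛                  ┗━━━━━━━━━━━━━


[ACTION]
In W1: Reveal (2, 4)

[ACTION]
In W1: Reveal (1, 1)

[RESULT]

                                                 
                                                 
                                                 
                                                 
                                                 
                                   ┏━━━━━━━━━━━━━
━━━━━━━━━━━━━━━━┓                  ┃ Minesweeper 
et              ┃                  ┠─────────────
────────────────┨                  ┃✹■✹■■■■■■■   
     [Guest   ▼]┃                  ┃■✹■✹■■■■■■   
     [US      ▼]┃                  ┃✹■■■1■■✹■■   
e:   ( ) English┃                  ┃✹✹■■■■■■■■   
:    [         ]┃                  ┃■✹■■■■■■■✹   
y:   [Medium  ▼]┃                  ┃■✹■■■✹■■■■   
     [         ]┃                  ┃■■■■■■■■■■   
     ( ) Free  (┃                  ┃■■■■■■■✹■■   
                ┃                  ┃■■■■■■✹■■■   
                ┃                  ┃■■■■■■✹✹■✹   
                ┃                  ┃             
                ┃                  ┃             
                ┃                  ┃             
                ┃                  ┃             
                ┃                  ┃             
━━━━━━━━━━━━━━━━┛                  ┗━━━━━━━━━━━━━


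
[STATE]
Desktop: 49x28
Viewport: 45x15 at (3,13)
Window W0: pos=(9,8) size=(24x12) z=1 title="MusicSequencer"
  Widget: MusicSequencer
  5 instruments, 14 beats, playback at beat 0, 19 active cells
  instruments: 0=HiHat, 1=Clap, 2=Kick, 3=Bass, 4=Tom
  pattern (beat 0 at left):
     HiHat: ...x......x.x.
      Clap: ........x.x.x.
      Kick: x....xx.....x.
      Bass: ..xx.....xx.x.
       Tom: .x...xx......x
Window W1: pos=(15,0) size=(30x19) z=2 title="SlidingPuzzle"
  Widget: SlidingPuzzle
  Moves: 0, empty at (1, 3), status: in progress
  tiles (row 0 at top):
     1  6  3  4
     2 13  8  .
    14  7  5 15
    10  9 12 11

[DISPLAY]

      ┃  Cla┃                            ┃   
      ┃  Kic┃                            ┃   
      ┃  Bas┃                            ┃   
      ┃   To┃                            ┃   
      ┃     ┃                            ┃   
      ┃     ┗━━━━━━━━━━━━━━━━━━━━━━━━━━━━┛   
      ┗━━━━━━━━━━━━━━━━━━━━━━┛               
                                             
                                             
                                             
                                             
                                             
                                             
                                             
                                             


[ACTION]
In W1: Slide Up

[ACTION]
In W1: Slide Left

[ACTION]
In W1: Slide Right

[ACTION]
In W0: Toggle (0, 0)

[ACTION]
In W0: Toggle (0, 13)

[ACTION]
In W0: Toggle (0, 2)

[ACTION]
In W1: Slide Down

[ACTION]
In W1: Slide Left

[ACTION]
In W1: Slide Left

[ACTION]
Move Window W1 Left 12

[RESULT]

┃                            ┃               
┃                            ┃               
┃                            ┃               
┃                            ┃               
┃                            ┃               
┗━━━━━━━━━━━━━━━━━━━━━━━━━━━━┛               
      ┗━━━━━━━━━━━━━━━━━━━━━━┛               
                                             
                                             
                                             
                                             
                                             
                                             
                                             
                                             


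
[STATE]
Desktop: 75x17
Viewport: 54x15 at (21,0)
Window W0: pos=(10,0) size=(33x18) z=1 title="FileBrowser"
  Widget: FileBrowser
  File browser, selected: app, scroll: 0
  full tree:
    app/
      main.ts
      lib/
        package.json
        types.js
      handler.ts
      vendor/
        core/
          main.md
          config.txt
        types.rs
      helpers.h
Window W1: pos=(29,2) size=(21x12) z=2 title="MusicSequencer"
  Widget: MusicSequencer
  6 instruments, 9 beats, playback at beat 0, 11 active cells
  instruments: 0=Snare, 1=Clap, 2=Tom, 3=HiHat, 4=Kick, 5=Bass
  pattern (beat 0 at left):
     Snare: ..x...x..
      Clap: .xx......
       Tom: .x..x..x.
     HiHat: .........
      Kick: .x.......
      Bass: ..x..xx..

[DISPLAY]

━━━━━━━━━━━━━━━━━━━━━┓                                
er                   ┃                                
────────┏━━━━━━━━━━━━━━━━━━━┓                         
        ┃ MusicSequencer    ┃                         
s       ┠───────────────────┨                         
b/      ┃      ▼12345678    ┃                         
r.ts    ┃ Snare··█···█··    ┃                         
ndor/   ┃  Clap·██······    ┃                         
s.h     ┃   Tom·█··█··█·    ┃                         
        ┃ HiHat·········    ┃                         
        ┃  Kick·█·······    ┃                         
        ┃  Bass··█··██··    ┃                         
        ┃                   ┃                         
        ┗━━━━━━━━━━━━━━━━━━━┛                         
                     ┃                                


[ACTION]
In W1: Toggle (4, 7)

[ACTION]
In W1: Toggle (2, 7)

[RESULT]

━━━━━━━━━━━━━━━━━━━━━┓                                
er                   ┃                                
────────┏━━━━━━━━━━━━━━━━━━━┓                         
        ┃ MusicSequencer    ┃                         
s       ┠───────────────────┨                         
b/      ┃      ▼12345678    ┃                         
r.ts    ┃ Snare··█···█··    ┃                         
ndor/   ┃  Clap·██······    ┃                         
s.h     ┃   Tom·█··█····    ┃                         
        ┃ HiHat·········    ┃                         
        ┃  Kick·█·····█·    ┃                         
        ┃  Bass··█··██··    ┃                         
        ┃                   ┃                         
        ┗━━━━━━━━━━━━━━━━━━━┛                         
                     ┃                                


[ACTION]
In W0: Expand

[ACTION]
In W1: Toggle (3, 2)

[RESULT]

━━━━━━━━━━━━━━━━━━━━━┓                                
er                   ┃                                
────────┏━━━━━━━━━━━━━━━━━━━┓                         
        ┃ MusicSequencer    ┃                         
s       ┠───────────────────┨                         
b/      ┃      ▼12345678    ┃                         
r.ts    ┃ Snare··█···█··    ┃                         
ndor/   ┃  Clap·██······    ┃                         
s.h     ┃   Tom·█··█····    ┃                         
        ┃ HiHat··█······    ┃                         
        ┃  Kick·█·····█·    ┃                         
        ┃  Bass··█··██··    ┃                         
        ┃                   ┃                         
        ┗━━━━━━━━━━━━━━━━━━━┛                         
                     ┃                                


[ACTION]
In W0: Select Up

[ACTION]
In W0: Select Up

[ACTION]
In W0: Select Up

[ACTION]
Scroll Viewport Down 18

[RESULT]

────────┏━━━━━━━━━━━━━━━━━━━┓                         
        ┃ MusicSequencer    ┃                         
s       ┠───────────────────┨                         
b/      ┃      ▼12345678    ┃                         
r.ts    ┃ Snare··█···█··    ┃                         
ndor/   ┃  Clap·██······    ┃                         
s.h     ┃   Tom·█··█····    ┃                         
        ┃ HiHat··█······    ┃                         
        ┃  Kick·█·····█·    ┃                         
        ┃  Bass··█··██··    ┃                         
        ┃                   ┃                         
        ┗━━━━━━━━━━━━━━━━━━━┛                         
                     ┃                                
                     ┃                                
                     ┃                                


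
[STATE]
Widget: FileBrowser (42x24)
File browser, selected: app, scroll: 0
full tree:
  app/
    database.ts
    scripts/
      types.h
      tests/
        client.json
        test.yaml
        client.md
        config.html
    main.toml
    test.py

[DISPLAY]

> [-] app/                                
    database.ts                           
    [+] scripts/                          
    main.toml                             
    test.py                               
                                          
                                          
                                          
                                          
                                          
                                          
                                          
                                          
                                          
                                          
                                          
                                          
                                          
                                          
                                          
                                          
                                          
                                          
                                          


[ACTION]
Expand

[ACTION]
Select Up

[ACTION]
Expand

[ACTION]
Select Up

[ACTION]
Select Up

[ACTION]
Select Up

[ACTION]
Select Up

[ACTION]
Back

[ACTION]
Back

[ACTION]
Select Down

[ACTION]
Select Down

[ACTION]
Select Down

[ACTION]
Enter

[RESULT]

  [-] app/                                
    database.ts                           
    [+] scripts/                          
  > main.toml                             
    test.py                               
                                          
                                          
                                          
                                          
                                          
                                          
                                          
                                          
                                          
                                          
                                          
                                          
                                          
                                          
                                          
                                          
                                          
                                          
                                          
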